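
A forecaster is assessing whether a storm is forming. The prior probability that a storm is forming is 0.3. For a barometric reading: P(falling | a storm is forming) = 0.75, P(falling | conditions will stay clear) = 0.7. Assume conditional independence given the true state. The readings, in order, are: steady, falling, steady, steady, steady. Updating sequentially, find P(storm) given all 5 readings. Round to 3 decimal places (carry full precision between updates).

Each posterior becomes the prior for the next update.
After 'steady': P(storm) = 0.25·0.3000 / (0.25·0.3000 + 0.3·0.7000) ≈ 0.2632
After 'falling': P(storm) = 0.75·0.2632 / (0.75·0.2632 + 0.7·0.7368) ≈ 0.2768
After 'steady': P(storm) = 0.25·0.2768 / (0.25·0.2768 + 0.3·0.7232) ≈ 0.2418
After 'steady': P(storm) = 0.25·0.2418 / (0.25·0.2418 + 0.3·0.7582) ≈ 0.2099
After 'steady': P(storm) = 0.25·0.2099 / (0.25·0.2099 + 0.3·0.7901) ≈ 0.1813

0.181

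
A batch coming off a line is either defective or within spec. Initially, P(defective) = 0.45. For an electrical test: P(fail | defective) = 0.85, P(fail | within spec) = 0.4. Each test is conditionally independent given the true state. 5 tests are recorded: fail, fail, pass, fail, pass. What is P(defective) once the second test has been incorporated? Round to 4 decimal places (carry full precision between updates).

0.7870

Apply Bayes' rule sequentially, carrying P(defective) forward.
After 'fail': P(defective) = 0.85·0.4500 / (0.85·0.4500 + 0.4·0.5500) ≈ 0.6349
After 'fail': P(defective) = 0.85·0.6349 / (0.85·0.6349 + 0.4·0.3651) ≈ 0.7870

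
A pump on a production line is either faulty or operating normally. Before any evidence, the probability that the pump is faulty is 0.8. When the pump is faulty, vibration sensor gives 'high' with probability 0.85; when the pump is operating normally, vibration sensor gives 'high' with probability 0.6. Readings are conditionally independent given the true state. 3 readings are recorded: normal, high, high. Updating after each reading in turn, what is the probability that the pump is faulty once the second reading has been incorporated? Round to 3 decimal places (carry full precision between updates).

0.680

Apply Bayes' rule sequentially, carrying P(faulty) forward.
After 'normal': P(faulty) = 0.15·0.8000 / (0.15·0.8000 + 0.4·0.2000) ≈ 0.6000
After 'high': P(faulty) = 0.85·0.6000 / (0.85·0.6000 + 0.6·0.4000) ≈ 0.6800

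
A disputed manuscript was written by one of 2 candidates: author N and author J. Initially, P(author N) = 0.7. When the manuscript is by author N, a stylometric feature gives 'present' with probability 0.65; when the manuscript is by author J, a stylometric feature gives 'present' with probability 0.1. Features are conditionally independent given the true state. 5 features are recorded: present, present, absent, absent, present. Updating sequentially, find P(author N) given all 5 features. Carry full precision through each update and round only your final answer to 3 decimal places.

0.990

Apply Bayes' rule sequentially, carrying P(author N) forward.
After 'present': P(author N) = 0.65·0.7000 / (0.65·0.7000 + 0.1·0.3000) ≈ 0.9381
After 'present': P(author N) = 0.65·0.9381 / (0.65·0.9381 + 0.1·0.0619) ≈ 0.9900
After 'absent': P(author N) = 0.35·0.9900 / (0.35·0.9900 + 0.9·0.0100) ≈ 0.9746
After 'absent': P(author N) = 0.35·0.9746 / (0.35·0.9746 + 0.9·0.0254) ≈ 0.9371
After 'present': P(author N) = 0.65·0.9371 / (0.65·0.9371 + 0.1·0.0629) ≈ 0.9898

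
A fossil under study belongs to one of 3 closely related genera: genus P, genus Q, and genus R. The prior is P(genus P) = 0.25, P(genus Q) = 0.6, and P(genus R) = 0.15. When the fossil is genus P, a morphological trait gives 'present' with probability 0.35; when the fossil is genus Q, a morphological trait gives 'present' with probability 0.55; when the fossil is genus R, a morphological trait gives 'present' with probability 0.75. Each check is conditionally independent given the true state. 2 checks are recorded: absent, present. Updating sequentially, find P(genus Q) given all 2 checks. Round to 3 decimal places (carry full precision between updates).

0.636

After 'absent': normaliser = 0.65·0.2500 + 0.45·0.6000 + 0.25·0.1500; P(genus P) ≈ 0.3457, P(genus Q) ≈ 0.5745, P(genus R) ≈ 0.0798
After 'present': normaliser = 0.35·0.3457 + 0.55·0.5745 + 0.75·0.0798; P(genus P) ≈ 0.2436, P(genus Q) ≈ 0.6360, P(genus R) ≈ 0.1204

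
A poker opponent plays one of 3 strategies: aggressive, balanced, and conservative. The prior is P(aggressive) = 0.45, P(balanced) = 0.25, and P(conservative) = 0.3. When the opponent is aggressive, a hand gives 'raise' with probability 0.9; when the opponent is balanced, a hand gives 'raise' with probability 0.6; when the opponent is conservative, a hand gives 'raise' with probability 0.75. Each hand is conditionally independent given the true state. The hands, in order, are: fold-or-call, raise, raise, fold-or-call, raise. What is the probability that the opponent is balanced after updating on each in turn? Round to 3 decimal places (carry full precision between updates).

After 'fold-or-call': normaliser = 0.1·0.4500 + 0.4·0.2500 + 0.25·0.3000; P(aggressive) ≈ 0.2045, P(balanced) ≈ 0.4545, P(conservative) ≈ 0.3409
After 'raise': normaliser = 0.9·0.2045 + 0.6·0.4545 + 0.75·0.3409; P(aggressive) ≈ 0.2584, P(balanced) ≈ 0.3828, P(conservative) ≈ 0.3589
After 'raise': normaliser = 0.9·0.2584 + 0.6·0.3828 + 0.75·0.3589; P(aggressive) ≈ 0.3180, P(balanced) ≈ 0.3140, P(conservative) ≈ 0.3680
After 'fold-or-call': normaliser = 0.1·0.3180 + 0.4·0.3140 + 0.25·0.3680; P(aggressive) ≈ 0.1275, P(balanced) ≈ 0.5036, P(conservative) ≈ 0.3689
After 'raise': normaliser = 0.9·0.1275 + 0.6·0.5036 + 0.75·0.3689; P(aggressive) ≈ 0.1654, P(balanced) ≈ 0.4357, P(conservative) ≈ 0.3989

0.436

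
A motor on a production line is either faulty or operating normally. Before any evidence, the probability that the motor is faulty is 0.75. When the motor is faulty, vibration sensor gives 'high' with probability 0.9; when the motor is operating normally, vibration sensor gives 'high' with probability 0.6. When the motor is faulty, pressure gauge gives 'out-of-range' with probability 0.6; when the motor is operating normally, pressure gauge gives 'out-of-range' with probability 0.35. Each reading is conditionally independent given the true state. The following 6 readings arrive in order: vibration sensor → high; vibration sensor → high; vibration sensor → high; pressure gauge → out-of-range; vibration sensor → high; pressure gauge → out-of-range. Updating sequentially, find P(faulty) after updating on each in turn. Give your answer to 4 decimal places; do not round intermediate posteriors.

Each posterior becomes the prior for the next update.
After vibration sensor='high': P(faulty) = 0.9·0.7500 / (0.9·0.7500 + 0.6·0.2500) ≈ 0.8182
After vibration sensor='high': P(faulty) = 0.9·0.8182 / (0.9·0.8182 + 0.6·0.1818) ≈ 0.8710
After vibration sensor='high': P(faulty) = 0.9·0.8710 / (0.9·0.8710 + 0.6·0.1290) ≈ 0.9101
After pressure gauge='out-of-range': P(faulty) = 0.6·0.9101 / (0.6·0.9101 + 0.35·0.0899) ≈ 0.9455
After vibration sensor='high': P(faulty) = 0.9·0.9455 / (0.9·0.9455 + 0.6·0.0545) ≈ 0.9630
After pressure gauge='out-of-range': P(faulty) = 0.6·0.9630 / (0.6·0.9630 + 0.35·0.0370) ≈ 0.9781

0.9781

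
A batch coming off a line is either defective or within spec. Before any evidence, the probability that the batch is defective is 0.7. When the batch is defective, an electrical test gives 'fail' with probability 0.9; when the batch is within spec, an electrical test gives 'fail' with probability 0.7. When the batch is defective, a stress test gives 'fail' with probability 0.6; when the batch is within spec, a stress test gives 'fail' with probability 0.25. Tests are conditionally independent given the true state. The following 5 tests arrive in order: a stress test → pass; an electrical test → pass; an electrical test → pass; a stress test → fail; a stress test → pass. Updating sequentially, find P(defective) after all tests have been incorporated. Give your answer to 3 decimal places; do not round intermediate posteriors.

0.150

After a stress test='pass': P(defective) = 0.4·0.7000 / (0.4·0.7000 + 0.75·0.3000) ≈ 0.5545
After an electrical test='pass': P(defective) = 0.1·0.5545 / (0.1·0.5545 + 0.3·0.4455) ≈ 0.2932
After an electrical test='pass': P(defective) = 0.1·0.2932 / (0.1·0.2932 + 0.3·0.7068) ≈ 0.1215
After a stress test='fail': P(defective) = 0.6·0.1215 / (0.6·0.1215 + 0.25·0.8785) ≈ 0.2492
After a stress test='pass': P(defective) = 0.4·0.2492 / (0.4·0.2492 + 0.75·0.7508) ≈ 0.1504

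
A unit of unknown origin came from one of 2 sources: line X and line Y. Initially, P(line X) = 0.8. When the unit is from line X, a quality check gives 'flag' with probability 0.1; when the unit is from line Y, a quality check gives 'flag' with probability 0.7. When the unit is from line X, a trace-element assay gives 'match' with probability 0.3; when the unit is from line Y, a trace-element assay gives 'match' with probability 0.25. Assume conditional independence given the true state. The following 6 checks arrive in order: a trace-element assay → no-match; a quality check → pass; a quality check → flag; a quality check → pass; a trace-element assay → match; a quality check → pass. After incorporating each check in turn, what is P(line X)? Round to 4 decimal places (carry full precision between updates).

After a trace-element assay='no-match': P(line X) = 0.7·0.8000 / (0.7·0.8000 + 0.75·0.2000) ≈ 0.7887
After a quality check='pass': P(line X) = 0.9·0.7887 / (0.9·0.7887 + 0.3·0.2113) ≈ 0.9180
After a quality check='flag': P(line X) = 0.1·0.9180 / (0.1·0.9180 + 0.7·0.0820) ≈ 0.6154
After a quality check='pass': P(line X) = 0.9·0.6154 / (0.9·0.6154 + 0.3·0.3846) ≈ 0.8276
After a trace-element assay='match': P(line X) = 0.3·0.8276 / (0.3·0.8276 + 0.25·0.1724) ≈ 0.8521
After a quality check='pass': P(line X) = 0.9·0.8521 / (0.9·0.8521 + 0.3·0.1479) ≈ 0.9453

0.9453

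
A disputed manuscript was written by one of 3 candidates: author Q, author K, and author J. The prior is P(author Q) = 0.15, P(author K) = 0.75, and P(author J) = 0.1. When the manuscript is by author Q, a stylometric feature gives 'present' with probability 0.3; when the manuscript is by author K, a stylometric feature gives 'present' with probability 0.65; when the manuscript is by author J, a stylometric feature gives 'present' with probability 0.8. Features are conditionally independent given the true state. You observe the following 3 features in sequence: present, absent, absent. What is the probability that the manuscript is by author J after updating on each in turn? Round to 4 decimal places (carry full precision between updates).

0.0377

After 'present': normaliser = 0.3·0.1500 + 0.65·0.7500 + 0.8·0.1000; P(author Q) ≈ 0.0735, P(author K) ≈ 0.7959, P(author J) ≈ 0.1306
After 'absent': normaliser = 0.7·0.0735 + 0.35·0.7959 + 0.2·0.1306; P(author Q) ≈ 0.1444, P(author K) ≈ 0.7822, P(author J) ≈ 0.0734
After 'absent': normaliser = 0.7·0.1444 + 0.35·0.7822 + 0.2·0.0734; P(author Q) ≈ 0.2595, P(author K) ≈ 0.7028, P(author J) ≈ 0.0377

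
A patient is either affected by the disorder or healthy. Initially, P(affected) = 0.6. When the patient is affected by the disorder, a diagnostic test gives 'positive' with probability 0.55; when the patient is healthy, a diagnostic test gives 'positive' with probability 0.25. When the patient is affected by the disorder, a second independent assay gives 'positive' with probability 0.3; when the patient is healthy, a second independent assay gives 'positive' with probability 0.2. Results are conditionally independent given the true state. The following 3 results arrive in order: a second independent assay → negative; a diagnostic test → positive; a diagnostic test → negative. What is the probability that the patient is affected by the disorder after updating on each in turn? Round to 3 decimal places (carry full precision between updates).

After a second independent assay='negative': P(affected) = 0.7·0.6000 / (0.7·0.6000 + 0.8·0.4000) ≈ 0.5676
After a diagnostic test='positive': P(affected) = 0.55·0.5676 / (0.55·0.5676 + 0.25·0.4324) ≈ 0.7428
After a diagnostic test='negative': P(affected) = 0.45·0.7428 / (0.45·0.7428 + 0.75·0.2572) ≈ 0.6340

0.634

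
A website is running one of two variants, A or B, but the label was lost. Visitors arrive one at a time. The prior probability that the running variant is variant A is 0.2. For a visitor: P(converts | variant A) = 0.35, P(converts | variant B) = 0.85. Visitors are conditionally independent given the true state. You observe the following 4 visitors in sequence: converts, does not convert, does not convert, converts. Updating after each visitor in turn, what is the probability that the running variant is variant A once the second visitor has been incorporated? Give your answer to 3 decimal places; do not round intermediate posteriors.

0.308

After 'converts': P(A) = 0.35·0.2000 / (0.35·0.2000 + 0.85·0.8000) ≈ 0.0933
After 'does not convert': P(A) = 0.65·0.0933 / (0.65·0.0933 + 0.15·0.9067) ≈ 0.3085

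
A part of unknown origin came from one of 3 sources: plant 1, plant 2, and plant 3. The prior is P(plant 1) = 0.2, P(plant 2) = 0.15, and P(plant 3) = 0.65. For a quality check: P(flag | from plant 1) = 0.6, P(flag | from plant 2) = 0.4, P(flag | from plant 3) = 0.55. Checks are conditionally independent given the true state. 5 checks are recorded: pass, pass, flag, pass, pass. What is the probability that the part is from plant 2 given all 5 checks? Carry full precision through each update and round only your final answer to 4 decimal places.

0.3048

Apply Bayes' rule sequentially, carrying P(plant 2) forward.
After 'pass': normaliser = 0.4·0.2000 + 0.6·0.1500 + 0.45·0.6500; P(plant 1) ≈ 0.1730, P(plant 2) ≈ 0.1946, P(plant 3) ≈ 0.6324
After 'pass': normaliser = 0.4·0.1730 + 0.6·0.1946 + 0.45·0.6324; P(plant 1) ≈ 0.1470, P(plant 2) ≈ 0.2481, P(plant 3) ≈ 0.6048
After 'flag': normaliser = 0.6·0.1470 + 0.4·0.2481 + 0.55·0.6048; P(plant 1) ≈ 0.1696, P(plant 2) ≈ 0.1908, P(plant 3) ≈ 0.6396
After 'pass': normaliser = 0.4·0.1696 + 0.6·0.1908 + 0.45·0.6396; P(plant 1) ≈ 0.1443, P(plant 2) ≈ 0.2435, P(plant 3) ≈ 0.6122
After 'pass': normaliser = 0.4·0.1443 + 0.6·0.2435 + 0.45·0.6122; P(plant 1) ≈ 0.1204, P(plant 2) ≈ 0.3048, P(plant 3) ≈ 0.5747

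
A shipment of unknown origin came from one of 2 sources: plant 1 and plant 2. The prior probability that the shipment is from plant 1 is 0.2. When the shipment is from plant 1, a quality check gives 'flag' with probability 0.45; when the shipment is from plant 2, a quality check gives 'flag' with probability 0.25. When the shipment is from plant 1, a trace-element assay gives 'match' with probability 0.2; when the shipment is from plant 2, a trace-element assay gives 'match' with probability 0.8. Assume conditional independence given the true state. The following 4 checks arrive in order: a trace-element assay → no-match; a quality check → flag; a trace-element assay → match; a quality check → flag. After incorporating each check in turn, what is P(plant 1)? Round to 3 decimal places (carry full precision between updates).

0.448

After a trace-element assay='no-match': P(plant 1) = 0.8·0.2000 / (0.8·0.2000 + 0.2·0.8000) ≈ 0.5000
After a quality check='flag': P(plant 1) = 0.45·0.5000 / (0.45·0.5000 + 0.25·0.5000) ≈ 0.6429
After a trace-element assay='match': P(plant 1) = 0.2·0.6429 / (0.2·0.6429 + 0.8·0.3571) ≈ 0.3103
After a quality check='flag': P(plant 1) = 0.45·0.3103 / (0.45·0.3103 + 0.25·0.6897) ≈ 0.4475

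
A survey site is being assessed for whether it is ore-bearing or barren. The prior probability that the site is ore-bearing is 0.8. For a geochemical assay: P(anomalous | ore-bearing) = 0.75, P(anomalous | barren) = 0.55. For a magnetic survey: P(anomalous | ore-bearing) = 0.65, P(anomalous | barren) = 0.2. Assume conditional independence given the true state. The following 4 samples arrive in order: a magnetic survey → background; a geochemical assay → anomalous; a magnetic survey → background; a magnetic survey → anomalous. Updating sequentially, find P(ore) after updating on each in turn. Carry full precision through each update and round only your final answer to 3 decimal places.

After a magnetic survey='background': P(ore) = 0.35·0.8000 / (0.35·0.8000 + 0.8·0.2000) ≈ 0.6364
After a geochemical assay='anomalous': P(ore) = 0.75·0.6364 / (0.75·0.6364 + 0.55·0.3636) ≈ 0.7047
After a magnetic survey='background': P(ore) = 0.35·0.7047 / (0.35·0.7047 + 0.8·0.2953) ≈ 0.5108
After a magnetic survey='anomalous': P(ore) = 0.65·0.5108 / (0.65·0.5108 + 0.2·0.4892) ≈ 0.7724

0.772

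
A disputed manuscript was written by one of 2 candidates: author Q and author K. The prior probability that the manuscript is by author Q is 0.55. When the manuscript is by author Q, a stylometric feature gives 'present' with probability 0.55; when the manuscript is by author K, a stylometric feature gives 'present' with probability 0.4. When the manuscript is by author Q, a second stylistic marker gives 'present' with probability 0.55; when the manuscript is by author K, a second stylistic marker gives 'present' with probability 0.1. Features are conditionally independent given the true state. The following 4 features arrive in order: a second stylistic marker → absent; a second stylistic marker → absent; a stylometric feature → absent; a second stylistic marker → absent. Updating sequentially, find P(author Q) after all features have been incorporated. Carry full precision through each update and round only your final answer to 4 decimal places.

0.1028

After a second stylistic marker='absent': P(author Q) = 0.45·0.5500 / (0.45·0.5500 + 0.9·0.4500) ≈ 0.3793
After a second stylistic marker='absent': P(author Q) = 0.45·0.3793 / (0.45·0.3793 + 0.9·0.6207) ≈ 0.2340
After a stylometric feature='absent': P(author Q) = 0.45·0.2340 / (0.45·0.2340 + 0.6·0.7660) ≈ 0.1864
After a second stylistic marker='absent': P(author Q) = 0.45·0.1864 / (0.45·0.1864 + 0.9·0.8136) ≈ 0.1028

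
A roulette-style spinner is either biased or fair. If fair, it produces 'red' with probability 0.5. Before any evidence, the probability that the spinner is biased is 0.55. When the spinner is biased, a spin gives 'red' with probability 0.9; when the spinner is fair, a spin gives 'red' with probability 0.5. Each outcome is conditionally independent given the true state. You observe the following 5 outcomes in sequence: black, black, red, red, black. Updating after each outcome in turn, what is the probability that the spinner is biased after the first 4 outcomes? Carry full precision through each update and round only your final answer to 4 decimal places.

Each posterior becomes the prior for the next update.
After 'black': P(biased) = 0.1·0.5500 / (0.1·0.5500 + 0.5·0.4500) ≈ 0.1964
After 'black': P(biased) = 0.1·0.1964 / (0.1·0.1964 + 0.5·0.8036) ≈ 0.0466
After 'red': P(biased) = 0.9·0.0466 / (0.9·0.0466 + 0.5·0.9534) ≈ 0.0809
After 'red': P(biased) = 0.9·0.0809 / (0.9·0.0809 + 0.5·0.9191) ≈ 0.1367

0.1367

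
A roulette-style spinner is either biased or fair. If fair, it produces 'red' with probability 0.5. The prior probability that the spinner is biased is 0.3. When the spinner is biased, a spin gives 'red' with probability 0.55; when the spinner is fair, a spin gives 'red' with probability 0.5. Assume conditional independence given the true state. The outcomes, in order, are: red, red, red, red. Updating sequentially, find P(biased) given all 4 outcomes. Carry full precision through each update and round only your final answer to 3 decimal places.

0.386

After 'red': P(biased) = 0.55·0.3000 / (0.55·0.3000 + 0.5·0.7000) ≈ 0.3204
After 'red': P(biased) = 0.55·0.3204 / (0.55·0.3204 + 0.5·0.6796) ≈ 0.3415
After 'red': P(biased) = 0.55·0.3415 / (0.55·0.3415 + 0.5·0.6585) ≈ 0.3632
After 'red': P(biased) = 0.55·0.3632 / (0.55·0.3632 + 0.5·0.6368) ≈ 0.3855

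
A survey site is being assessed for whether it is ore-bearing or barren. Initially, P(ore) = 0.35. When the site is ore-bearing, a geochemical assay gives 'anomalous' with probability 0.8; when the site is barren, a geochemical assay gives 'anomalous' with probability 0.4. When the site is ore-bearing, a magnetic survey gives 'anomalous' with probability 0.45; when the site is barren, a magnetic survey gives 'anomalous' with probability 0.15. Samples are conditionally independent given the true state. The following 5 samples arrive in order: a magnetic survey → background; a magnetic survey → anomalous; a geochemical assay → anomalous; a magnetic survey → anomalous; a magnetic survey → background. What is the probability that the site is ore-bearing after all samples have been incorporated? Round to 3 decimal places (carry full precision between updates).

Apply Bayes' rule sequentially, carrying P(ore) forward.
After a magnetic survey='background': P(ore) = 0.55·0.3500 / (0.55·0.3500 + 0.85·0.6500) ≈ 0.2584
After a magnetic survey='anomalous': P(ore) = 0.45·0.2584 / (0.45·0.2584 + 0.15·0.7416) ≈ 0.5111
After a geochemical assay='anomalous': P(ore) = 0.8·0.5111 / (0.8·0.5111 + 0.4·0.4889) ≈ 0.6764
After a magnetic survey='anomalous': P(ore) = 0.45·0.6764 / (0.45·0.6764 + 0.15·0.3236) ≈ 0.8625
After a magnetic survey='background': P(ore) = 0.55·0.8625 / (0.55·0.8625 + 0.85·0.1375) ≈ 0.8023

0.802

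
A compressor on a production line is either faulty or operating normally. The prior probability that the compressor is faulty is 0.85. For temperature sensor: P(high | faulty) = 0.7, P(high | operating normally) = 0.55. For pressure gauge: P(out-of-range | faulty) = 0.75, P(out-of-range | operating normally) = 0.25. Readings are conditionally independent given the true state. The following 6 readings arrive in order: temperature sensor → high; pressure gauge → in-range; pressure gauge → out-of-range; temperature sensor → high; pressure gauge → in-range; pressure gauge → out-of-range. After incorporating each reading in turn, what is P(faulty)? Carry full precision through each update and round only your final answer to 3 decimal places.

0.902

Apply Bayes' rule sequentially, carrying P(faulty) forward.
After temperature sensor='high': P(faulty) = 0.7·0.8500 / (0.7·0.8500 + 0.55·0.1500) ≈ 0.8782
After pressure gauge='in-range': P(faulty) = 0.25·0.8782 / (0.25·0.8782 + 0.75·0.1218) ≈ 0.7062
After pressure gauge='out-of-range': P(faulty) = 0.75·0.7062 / (0.75·0.7062 + 0.25·0.2938) ≈ 0.8782
After temperature sensor='high': P(faulty) = 0.7·0.8782 / (0.7·0.8782 + 0.55·0.1218) ≈ 0.9018
After pressure gauge='in-range': P(faulty) = 0.25·0.9018 / (0.25·0.9018 + 0.75·0.0982) ≈ 0.7537
After pressure gauge='out-of-range': P(faulty) = 0.75·0.7537 / (0.75·0.7537 + 0.25·0.2463) ≈ 0.9018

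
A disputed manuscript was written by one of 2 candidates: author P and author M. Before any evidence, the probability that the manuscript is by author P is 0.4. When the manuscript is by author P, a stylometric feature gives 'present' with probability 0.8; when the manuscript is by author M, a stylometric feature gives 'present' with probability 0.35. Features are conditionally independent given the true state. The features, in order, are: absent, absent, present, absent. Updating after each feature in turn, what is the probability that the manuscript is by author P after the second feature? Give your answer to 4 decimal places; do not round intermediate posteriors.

After 'absent': P(author P) = 0.2·0.4000 / (0.2·0.4000 + 0.65·0.6000) ≈ 0.1702
After 'absent': P(author P) = 0.2·0.1702 / (0.2·0.1702 + 0.65·0.8298) ≈ 0.0594

0.0594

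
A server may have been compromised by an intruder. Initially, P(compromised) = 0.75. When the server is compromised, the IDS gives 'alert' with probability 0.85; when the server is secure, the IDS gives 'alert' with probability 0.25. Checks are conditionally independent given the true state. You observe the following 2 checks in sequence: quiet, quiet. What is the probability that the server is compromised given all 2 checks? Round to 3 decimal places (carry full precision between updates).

After 'quiet': P(compromised) = 0.15·0.7500 / (0.15·0.7500 + 0.75·0.2500) ≈ 0.3750
After 'quiet': P(compromised) = 0.15·0.3750 / (0.15·0.3750 + 0.75·0.6250) ≈ 0.1071

0.107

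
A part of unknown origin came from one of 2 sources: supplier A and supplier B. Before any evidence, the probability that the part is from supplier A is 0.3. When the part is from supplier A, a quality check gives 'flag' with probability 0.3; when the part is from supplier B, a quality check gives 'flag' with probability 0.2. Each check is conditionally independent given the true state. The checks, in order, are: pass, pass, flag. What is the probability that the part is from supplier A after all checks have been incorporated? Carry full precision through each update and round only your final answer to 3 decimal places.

0.330

After 'pass': P(supplier A) = 0.7·0.3000 / (0.7·0.3000 + 0.8·0.7000) ≈ 0.2727
After 'pass': P(supplier A) = 0.7·0.2727 / (0.7·0.2727 + 0.8·0.7273) ≈ 0.2471
After 'flag': P(supplier A) = 0.3·0.2471 / (0.3·0.2471 + 0.2·0.7529) ≈ 0.3298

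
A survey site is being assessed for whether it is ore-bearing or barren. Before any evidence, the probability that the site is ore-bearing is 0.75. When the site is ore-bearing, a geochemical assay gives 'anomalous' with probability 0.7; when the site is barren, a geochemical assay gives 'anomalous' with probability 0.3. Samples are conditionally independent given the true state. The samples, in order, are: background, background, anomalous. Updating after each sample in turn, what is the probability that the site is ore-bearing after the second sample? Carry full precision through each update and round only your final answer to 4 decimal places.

0.3553

After 'background': P(ore) = 0.3·0.7500 / (0.3·0.7500 + 0.7·0.2500) ≈ 0.5625
After 'background': P(ore) = 0.3·0.5625 / (0.3·0.5625 + 0.7·0.4375) ≈ 0.3553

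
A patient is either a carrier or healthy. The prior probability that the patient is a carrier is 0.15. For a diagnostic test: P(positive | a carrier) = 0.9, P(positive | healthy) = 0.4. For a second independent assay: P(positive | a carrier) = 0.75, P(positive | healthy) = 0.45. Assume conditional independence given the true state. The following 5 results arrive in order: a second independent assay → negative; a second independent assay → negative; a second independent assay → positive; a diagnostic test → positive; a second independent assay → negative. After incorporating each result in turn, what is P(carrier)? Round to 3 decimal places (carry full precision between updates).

After a second independent assay='negative': P(carrier) = 0.25·0.1500 / (0.25·0.1500 + 0.55·0.8500) ≈ 0.0743
After a second independent assay='negative': P(carrier) = 0.25·0.0743 / (0.25·0.0743 + 0.55·0.9257) ≈ 0.0352
After a second independent assay='positive': P(carrier) = 0.75·0.0352 / (0.75·0.0352 + 0.45·0.9648) ≈ 0.0573
After a diagnostic test='positive': P(carrier) = 0.9·0.0573 / (0.9·0.0573 + 0.4·0.9427) ≈ 0.1203
After a second independent assay='negative': P(carrier) = 0.25·0.1203 / (0.25·0.1203 + 0.55·0.8797) ≈ 0.0585

0.059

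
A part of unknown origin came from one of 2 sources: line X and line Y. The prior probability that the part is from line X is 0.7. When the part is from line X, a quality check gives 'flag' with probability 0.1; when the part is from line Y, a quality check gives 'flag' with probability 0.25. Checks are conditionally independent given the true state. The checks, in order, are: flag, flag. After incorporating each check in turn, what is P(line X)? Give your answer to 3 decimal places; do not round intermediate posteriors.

0.272

Each posterior becomes the prior for the next update.
After 'flag': P(line X) = 0.1·0.7000 / (0.1·0.7000 + 0.25·0.3000) ≈ 0.4828
After 'flag': P(line X) = 0.1·0.4828 / (0.1·0.4828 + 0.25·0.5172) ≈ 0.2718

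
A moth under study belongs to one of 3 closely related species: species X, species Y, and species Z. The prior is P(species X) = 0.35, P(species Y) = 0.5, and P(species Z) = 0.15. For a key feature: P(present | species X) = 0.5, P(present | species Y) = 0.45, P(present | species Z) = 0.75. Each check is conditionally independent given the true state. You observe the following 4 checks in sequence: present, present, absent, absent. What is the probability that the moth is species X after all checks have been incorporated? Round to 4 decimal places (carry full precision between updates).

0.3786

Apply Bayes' rule sequentially, carrying P(species X) forward.
After 'present': normaliser = 0.5·0.3500 + 0.45·0.5000 + 0.75·0.1500; P(species X) ≈ 0.3415, P(species Y) ≈ 0.4390, P(species Z) ≈ 0.2195
After 'present': normaliser = 0.5·0.3415 + 0.45·0.4390 + 0.75·0.2195; P(species X) ≈ 0.3204, P(species Y) ≈ 0.3707, P(species Z) ≈ 0.3089
After 'absent': normaliser = 0.5·0.3204 + 0.55·0.3707 + 0.25·0.3089; P(species X) ≈ 0.3630, P(species Y) ≈ 0.4620, P(species Z) ≈ 0.1750
After 'absent': normaliser = 0.5·0.3630 + 0.55·0.4620 + 0.25·0.1750; P(species X) ≈ 0.3786, P(species Y) ≈ 0.5301, P(species Z) ≈ 0.0913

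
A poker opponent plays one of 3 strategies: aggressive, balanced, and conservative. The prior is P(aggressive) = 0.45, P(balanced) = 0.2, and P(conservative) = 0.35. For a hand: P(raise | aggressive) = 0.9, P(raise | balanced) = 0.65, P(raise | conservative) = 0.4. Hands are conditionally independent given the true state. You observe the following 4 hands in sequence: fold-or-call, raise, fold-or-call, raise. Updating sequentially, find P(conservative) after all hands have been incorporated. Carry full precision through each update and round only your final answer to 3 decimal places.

0.590

After 'fold-or-call': normaliser = 0.1·0.4500 + 0.35·0.2000 + 0.6·0.3500; P(aggressive) ≈ 0.1385, P(balanced) ≈ 0.2154, P(conservative) ≈ 0.6462
After 'raise': normaliser = 0.9·0.1385 + 0.65·0.2154 + 0.4·0.6462; P(aggressive) ≈ 0.2382, P(balanced) ≈ 0.2676, P(conservative) ≈ 0.4941
After 'fold-or-call': normaliser = 0.1·0.2382 + 0.35·0.2676 + 0.6·0.4941; P(aggressive) ≈ 0.0575, P(balanced) ≈ 0.2263, P(conservative) ≈ 0.7162
After 'raise': normaliser = 0.9·0.0575 + 0.65·0.2263 + 0.4·0.7162; P(aggressive) ≈ 0.1067, P(balanced) ≈ 0.3031, P(conservative) ≈ 0.5902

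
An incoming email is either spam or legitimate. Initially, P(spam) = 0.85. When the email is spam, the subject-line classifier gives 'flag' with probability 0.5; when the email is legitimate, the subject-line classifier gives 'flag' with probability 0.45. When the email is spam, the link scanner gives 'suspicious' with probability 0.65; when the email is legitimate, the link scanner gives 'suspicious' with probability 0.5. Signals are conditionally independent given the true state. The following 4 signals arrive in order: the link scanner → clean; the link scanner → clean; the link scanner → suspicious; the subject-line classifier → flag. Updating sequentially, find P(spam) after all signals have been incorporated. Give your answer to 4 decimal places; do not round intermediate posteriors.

After the link scanner='clean': P(spam) = 0.35·0.8500 / (0.35·0.8500 + 0.5·0.1500) ≈ 0.7987
After the link scanner='clean': P(spam) = 0.35·0.7987 / (0.35·0.7987 + 0.5·0.2013) ≈ 0.7352
After the link scanner='suspicious': P(spam) = 0.65·0.7352 / (0.65·0.7352 + 0.5·0.2648) ≈ 0.7831
After the subject-line classifier='flag': P(spam) = 0.5·0.7831 / (0.5·0.7831 + 0.45·0.2169) ≈ 0.8004

0.8004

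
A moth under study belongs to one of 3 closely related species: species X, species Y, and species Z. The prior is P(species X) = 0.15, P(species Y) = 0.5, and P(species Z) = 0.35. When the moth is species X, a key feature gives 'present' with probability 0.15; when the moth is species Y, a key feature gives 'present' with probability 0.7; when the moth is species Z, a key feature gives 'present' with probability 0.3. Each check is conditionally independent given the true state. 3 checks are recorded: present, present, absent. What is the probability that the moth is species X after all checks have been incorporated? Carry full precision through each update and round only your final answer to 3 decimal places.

0.029

Each posterior becomes the prior for the next update.
After 'present': normaliser = 0.15·0.1500 + 0.7·0.5000 + 0.3·0.3500; P(species X) ≈ 0.0471, P(species Y) ≈ 0.7330, P(species Z) ≈ 0.2199
After 'present': normaliser = 0.15·0.0471 + 0.7·0.7330 + 0.3·0.2199; P(species X) ≈ 0.0121, P(species Y) ≈ 0.8754, P(species Z) ≈ 0.1126
After 'absent': normaliser = 0.85·0.0121 + 0.3·0.8754 + 0.7·0.1126; P(species X) ≈ 0.0291, P(species Y) ≈ 0.7468, P(species Z) ≈ 0.2240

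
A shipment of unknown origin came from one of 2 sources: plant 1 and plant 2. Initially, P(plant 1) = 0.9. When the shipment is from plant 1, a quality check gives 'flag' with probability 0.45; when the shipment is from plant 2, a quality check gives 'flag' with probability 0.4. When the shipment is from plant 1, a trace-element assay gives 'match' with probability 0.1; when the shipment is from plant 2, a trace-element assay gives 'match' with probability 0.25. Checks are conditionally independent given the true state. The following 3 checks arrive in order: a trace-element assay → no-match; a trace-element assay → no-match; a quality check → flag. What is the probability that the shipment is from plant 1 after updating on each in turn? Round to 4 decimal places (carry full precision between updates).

0.9358

After a trace-element assay='no-match': P(plant 1) = 0.9·0.9000 / (0.9·0.9000 + 0.75·0.1000) ≈ 0.9153
After a trace-element assay='no-match': P(plant 1) = 0.9·0.9153 / (0.9·0.9153 + 0.75·0.0847) ≈ 0.9284
After a quality check='flag': P(plant 1) = 0.45·0.9284 / (0.45·0.9284 + 0.4·0.0716) ≈ 0.9358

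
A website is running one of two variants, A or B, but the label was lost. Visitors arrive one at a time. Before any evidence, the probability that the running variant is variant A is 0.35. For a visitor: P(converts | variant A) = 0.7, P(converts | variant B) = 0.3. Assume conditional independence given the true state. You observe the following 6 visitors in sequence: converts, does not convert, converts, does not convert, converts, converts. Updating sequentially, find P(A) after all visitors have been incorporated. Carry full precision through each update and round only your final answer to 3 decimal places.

After 'converts': P(A) = 0.7·0.3500 / (0.7·0.3500 + 0.3·0.6500) ≈ 0.5568
After 'does not convert': P(A) = 0.3·0.5568 / (0.3·0.5568 + 0.7·0.4432) ≈ 0.3500
After 'converts': P(A) = 0.7·0.3500 / (0.7·0.3500 + 0.3·0.6500) ≈ 0.5568
After 'does not convert': P(A) = 0.3·0.5568 / (0.3·0.5568 + 0.7·0.4432) ≈ 0.3500
After 'converts': P(A) = 0.7·0.3500 / (0.7·0.3500 + 0.3·0.6500) ≈ 0.5568
After 'converts': P(A) = 0.7·0.5568 / (0.7·0.5568 + 0.3·0.4432) ≈ 0.7457

0.746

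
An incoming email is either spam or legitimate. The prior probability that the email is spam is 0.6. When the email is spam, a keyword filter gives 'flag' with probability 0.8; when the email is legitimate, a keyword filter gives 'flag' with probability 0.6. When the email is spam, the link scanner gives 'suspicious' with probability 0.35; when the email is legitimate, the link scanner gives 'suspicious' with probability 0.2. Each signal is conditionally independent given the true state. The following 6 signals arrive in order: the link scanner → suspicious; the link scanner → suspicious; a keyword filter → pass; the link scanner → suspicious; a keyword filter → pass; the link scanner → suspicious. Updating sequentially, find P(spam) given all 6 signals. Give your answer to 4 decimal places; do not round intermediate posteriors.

0.7786

After the link scanner='suspicious': P(spam) = 0.35·0.6000 / (0.35·0.6000 + 0.2·0.4000) ≈ 0.7241
After the link scanner='suspicious': P(spam) = 0.35·0.7241 / (0.35·0.7241 + 0.2·0.2759) ≈ 0.8212
After a keyword filter='pass': P(spam) = 0.2·0.8212 / (0.2·0.8212 + 0.4·0.1788) ≈ 0.6967
After the link scanner='suspicious': P(spam) = 0.35·0.6967 / (0.35·0.6967 + 0.2·0.3033) ≈ 0.8008
After a keyword filter='pass': P(spam) = 0.2·0.8008 / (0.2·0.8008 + 0.4·0.1992) ≈ 0.6677
After the link scanner='suspicious': P(spam) = 0.35·0.6677 / (0.35·0.6677 + 0.2·0.3323) ≈ 0.7786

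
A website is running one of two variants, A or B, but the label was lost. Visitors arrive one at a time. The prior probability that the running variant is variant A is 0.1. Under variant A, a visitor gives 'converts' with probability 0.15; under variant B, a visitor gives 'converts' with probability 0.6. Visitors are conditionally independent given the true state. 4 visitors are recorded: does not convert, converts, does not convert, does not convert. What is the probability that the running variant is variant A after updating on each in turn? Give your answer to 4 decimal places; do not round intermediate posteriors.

0.2105

Apply Bayes' rule sequentially, carrying P(A) forward.
After 'does not convert': P(A) = 0.85·0.1000 / (0.85·0.1000 + 0.4·0.9000) ≈ 0.1910
After 'converts': P(A) = 0.15·0.1910 / (0.15·0.1910 + 0.6·0.8090) ≈ 0.0557
After 'does not convert': P(A) = 0.85·0.0557 / (0.85·0.0557 + 0.4·0.9443) ≈ 0.1115
After 'does not convert': P(A) = 0.85·0.1115 / (0.85·0.1115 + 0.4·0.8885) ≈ 0.2105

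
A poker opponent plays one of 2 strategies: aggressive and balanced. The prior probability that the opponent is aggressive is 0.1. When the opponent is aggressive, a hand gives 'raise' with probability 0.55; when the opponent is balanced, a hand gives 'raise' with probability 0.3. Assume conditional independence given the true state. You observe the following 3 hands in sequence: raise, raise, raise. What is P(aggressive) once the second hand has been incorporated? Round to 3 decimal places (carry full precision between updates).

0.272

Each posterior becomes the prior for the next update.
After 'raise': P(aggressive) = 0.55·0.1000 / (0.55·0.1000 + 0.3·0.9000) ≈ 0.1692
After 'raise': P(aggressive) = 0.55·0.1692 / (0.55·0.1692 + 0.3·0.8308) ≈ 0.2719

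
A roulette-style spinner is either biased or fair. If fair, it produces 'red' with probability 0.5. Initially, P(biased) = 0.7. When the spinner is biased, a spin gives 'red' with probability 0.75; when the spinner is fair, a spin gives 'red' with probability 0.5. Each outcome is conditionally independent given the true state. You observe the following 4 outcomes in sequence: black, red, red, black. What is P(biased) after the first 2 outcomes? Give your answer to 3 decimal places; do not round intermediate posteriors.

0.636

After 'black': P(biased) = 0.25·0.7000 / (0.25·0.7000 + 0.5·0.3000) ≈ 0.5385
After 'red': P(biased) = 0.75·0.5385 / (0.75·0.5385 + 0.5·0.4615) ≈ 0.6364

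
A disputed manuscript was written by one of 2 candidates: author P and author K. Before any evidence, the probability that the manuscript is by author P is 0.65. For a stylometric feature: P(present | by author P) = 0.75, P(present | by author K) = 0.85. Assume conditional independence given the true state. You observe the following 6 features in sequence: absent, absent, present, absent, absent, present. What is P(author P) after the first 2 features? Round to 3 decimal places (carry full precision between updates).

0.838

After 'absent': P(author P) = 0.25·0.6500 / (0.25·0.6500 + 0.15·0.3500) ≈ 0.7558
After 'absent': P(author P) = 0.25·0.7558 / (0.25·0.7558 + 0.15·0.2442) ≈ 0.8376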